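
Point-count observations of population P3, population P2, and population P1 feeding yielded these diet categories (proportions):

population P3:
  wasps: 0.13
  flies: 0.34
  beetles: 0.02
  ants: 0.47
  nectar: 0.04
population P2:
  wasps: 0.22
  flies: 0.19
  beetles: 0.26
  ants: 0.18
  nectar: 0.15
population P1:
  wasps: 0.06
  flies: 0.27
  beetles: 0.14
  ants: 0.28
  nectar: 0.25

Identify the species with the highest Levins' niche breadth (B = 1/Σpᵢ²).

Σp_P3ᵢ² = 0.13² + 0.34² + 0.02² + 0.47² + 0.04² = 0.0169 + 0.1156 + 0.0004 + 0.2209 + 0.0016 = 0.3554
B_P3 = 1 / 0.3554 = 2.8137
Σp_P2ᵢ² = 0.22² + 0.19² + 0.26² + 0.18² + 0.15² = 0.0484 + 0.0361 + 0.0676 + 0.0324 + 0.0225 = 0.2070
B_P2 = 1 / 0.2070 = 4.8309
Σp_P1ᵢ² = 0.06² + 0.27² + 0.14² + 0.28² + 0.25² = 0.0036 + 0.0729 + 0.0196 + 0.0784 + 0.0625 = 0.2370
B_P1 = 1 / 0.2370 = 4.2194
Highest B → broadest niche (most generalist): population P2 (B = 4.83).

population P2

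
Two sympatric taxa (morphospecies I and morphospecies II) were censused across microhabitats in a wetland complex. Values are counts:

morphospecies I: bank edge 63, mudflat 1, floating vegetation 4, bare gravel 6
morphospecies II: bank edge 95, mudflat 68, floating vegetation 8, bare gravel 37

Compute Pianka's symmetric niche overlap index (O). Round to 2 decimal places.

0.81

Proportions for morphospecies I (n=74): 63/74=0.8514, 1/74=0.0135, 4/74=0.0541, 6/74=0.0811
Proportions for morphospecies II (n=208): 95/208=0.4567, 68/208=0.3269, 8/208=0.0385, 37/208=0.1779
Σ p₁ᵢp₂ᵢ = 0.388834 + 0.004413 + 0.002083 + 0.014428 = 0.409758
Σp_1ᵢ² = 0.8514² + 0.0135² + 0.0541² + 0.0811² = 0.724882 + 0.000182 + 0.002927 + 0.006577 = 0.734568
Σp_2ᵢ² = 0.4567² + 0.3269² + 0.0385² + 0.1779² = 0.208575 + 0.106864 + 0.001482 + 0.031648 = 0.348569
O = 0.409758 / √(0.734568 × 0.348569) = 0.409758 / 0.5060115 = 0.8098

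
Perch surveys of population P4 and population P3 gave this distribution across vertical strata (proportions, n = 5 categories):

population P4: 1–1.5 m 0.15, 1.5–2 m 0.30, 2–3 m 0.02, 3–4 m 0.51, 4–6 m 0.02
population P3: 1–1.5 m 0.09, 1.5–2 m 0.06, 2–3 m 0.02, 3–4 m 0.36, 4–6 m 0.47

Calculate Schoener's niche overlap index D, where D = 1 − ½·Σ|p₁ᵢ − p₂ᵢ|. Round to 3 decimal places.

0.550

Σ|p₁ᵢ − p₂ᵢ| = 0.06 + 0.24 + 0.00 + 0.15 + 0.45 = 0.90
D = 1 − ½ × 0.90 = 1 − 0.450 = 0.55000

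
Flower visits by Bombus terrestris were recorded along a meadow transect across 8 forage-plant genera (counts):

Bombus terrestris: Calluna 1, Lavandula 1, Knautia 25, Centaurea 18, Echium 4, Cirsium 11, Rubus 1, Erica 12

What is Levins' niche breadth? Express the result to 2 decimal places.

4.32

Proportions for Bombus terrestris (n=73): 1/73=0.0137, 1/73=0.0137, 25/73=0.3425, 18/73=0.2466, 4/73=0.0548, 11/73=0.1507, 1/73=0.0137, 12/73=0.1644
Σpᵢ² = 0.0137² + 0.0137² + 0.3425² + 0.2466² + 0.0548² + 0.1507² + 0.0137² + 0.1644² = 0.000188 + 0.000188 + 0.117306 + 0.060812 + 0.003003 + 0.022710 + 0.000188 + 0.027027 = 0.231422
B = 1 / 0.231422 = 4.3211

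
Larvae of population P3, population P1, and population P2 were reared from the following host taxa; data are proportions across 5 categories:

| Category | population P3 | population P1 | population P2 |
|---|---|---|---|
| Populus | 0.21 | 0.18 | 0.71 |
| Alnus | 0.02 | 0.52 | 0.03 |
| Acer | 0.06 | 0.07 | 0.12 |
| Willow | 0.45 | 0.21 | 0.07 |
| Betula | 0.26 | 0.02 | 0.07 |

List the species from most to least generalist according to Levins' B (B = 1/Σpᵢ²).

Σp_P3ᵢ² = 0.21² + 0.02² + 0.06² + 0.45² + 0.26² = 0.0441 + 0.0004 + 0.0036 + 0.2025 + 0.0676 = 0.3182
B_P3 = 1 / 0.3182 = 3.1427
Σp_P1ᵢ² = 0.18² + 0.52² + 0.07² + 0.21² + 0.02² = 0.0324 + 0.2704 + 0.0049 + 0.0441 + 0.0004 = 0.3522
B_P1 = 1 / 0.3522 = 2.8393
Σp_P2ᵢ² = 0.71² + 0.03² + 0.12² + 0.07² + 0.07² = 0.5041 + 0.0009 + 0.0144 + 0.0049 + 0.0049 = 0.5292
B_P2 = 1 / 0.5292 = 1.8896
Ranking by B (broadest → narrowest): population P3 (3.14) > population P1 (2.84) > population P2 (1.89)

population P3 > population P1 > population P2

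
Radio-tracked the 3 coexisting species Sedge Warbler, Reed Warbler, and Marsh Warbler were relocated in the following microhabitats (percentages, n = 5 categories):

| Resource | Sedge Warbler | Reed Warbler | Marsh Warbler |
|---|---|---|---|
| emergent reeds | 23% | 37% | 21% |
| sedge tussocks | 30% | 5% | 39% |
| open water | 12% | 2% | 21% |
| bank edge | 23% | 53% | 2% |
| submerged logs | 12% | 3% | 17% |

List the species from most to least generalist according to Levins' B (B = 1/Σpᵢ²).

Sedge Warbler > Marsh Warbler > Reed Warbler

Convert percentages to proportions (divide by 100).
Σp_Sedgᵢ² = 0.23² + 0.30² + 0.12² + 0.23² + 0.12² = 0.0529 + 0.0900 + 0.0144 + 0.0529 + 0.0144 = 0.2246
B_Sedg = 1 / 0.2246 = 4.4524
Σp_Reedᵢ² = 0.37² + 0.05² + 0.02² + 0.53² + 0.03² = 0.1369 + 0.0025 + 0.0004 + 0.2809 + 0.0009 = 0.4216
B_Reed = 1 / 0.4216 = 2.3719
Σp_Marsᵢ² = 0.21² + 0.39² + 0.21² + 0.02² + 0.17² = 0.0441 + 0.1521 + 0.0441 + 0.0004 + 0.0289 = 0.2696
B_Mars = 1 / 0.2696 = 3.7092
Ranking by B (broadest → narrowest): Sedge Warbler (4.45) > Marsh Warbler (3.71) > Reed Warbler (2.37)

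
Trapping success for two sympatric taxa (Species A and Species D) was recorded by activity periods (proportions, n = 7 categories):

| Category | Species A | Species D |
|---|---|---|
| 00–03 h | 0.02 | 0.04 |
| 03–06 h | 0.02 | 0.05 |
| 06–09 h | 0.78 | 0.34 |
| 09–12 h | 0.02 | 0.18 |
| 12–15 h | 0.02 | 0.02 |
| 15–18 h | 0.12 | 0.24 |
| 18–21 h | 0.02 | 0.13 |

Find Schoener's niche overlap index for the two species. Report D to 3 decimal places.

0.560

Σ|p₁ᵢ − p₂ᵢ| = 0.02 + 0.03 + 0.44 + 0.16 + 0.00 + 0.12 + 0.11 = 0.88
D = 1 − ½ × 0.88 = 1 − 0.440 = 0.56000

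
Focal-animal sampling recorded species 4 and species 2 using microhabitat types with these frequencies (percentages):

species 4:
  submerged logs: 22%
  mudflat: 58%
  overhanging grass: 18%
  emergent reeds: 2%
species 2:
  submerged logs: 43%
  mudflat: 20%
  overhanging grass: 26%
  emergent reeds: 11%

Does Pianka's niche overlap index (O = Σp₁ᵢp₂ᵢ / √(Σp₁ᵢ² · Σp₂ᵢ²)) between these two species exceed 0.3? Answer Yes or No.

Convert percentages to proportions (divide by 100).
Σ p₁ᵢp₂ᵢ = 0.0946 + 0.1160 + 0.0468 + 0.0022 = 0.2596
Σp_1ᵢ² = 0.22² + 0.58² + 0.18² + 0.02² = 0.0484 + 0.3364 + 0.0324 + 0.0004 = 0.4176
Σp_2ᵢ² = 0.43² + 0.20² + 0.26² + 0.11² = 0.1849 + 0.0400 + 0.0676 + 0.0121 = 0.3046
O = 0.2596 / √(0.4176 × 0.3046) = 0.2596 / 0.35665 = 0.7279
O = 0.7279 > 0.3 → Yes.

Yes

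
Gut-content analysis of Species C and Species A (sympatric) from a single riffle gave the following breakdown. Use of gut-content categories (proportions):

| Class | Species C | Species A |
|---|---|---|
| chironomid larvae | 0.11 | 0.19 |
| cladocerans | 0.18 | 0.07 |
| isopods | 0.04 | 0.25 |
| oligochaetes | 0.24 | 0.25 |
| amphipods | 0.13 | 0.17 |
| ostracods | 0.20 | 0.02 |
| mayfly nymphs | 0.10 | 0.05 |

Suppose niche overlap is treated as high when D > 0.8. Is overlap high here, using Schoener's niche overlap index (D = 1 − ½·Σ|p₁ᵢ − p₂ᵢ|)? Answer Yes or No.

No

Σ|p₁ᵢ − p₂ᵢ| = 0.08 + 0.11 + 0.21 + 0.01 + 0.04 + 0.18 + 0.05 = 0.68
D = 1 − ½ × 0.68 = 1 − 0.340 = 0.6600
D = 0.6600 < 0.8 → No.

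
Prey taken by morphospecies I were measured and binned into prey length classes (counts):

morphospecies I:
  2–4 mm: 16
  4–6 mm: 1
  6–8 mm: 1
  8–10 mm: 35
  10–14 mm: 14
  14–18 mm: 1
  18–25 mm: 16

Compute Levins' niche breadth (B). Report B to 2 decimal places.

3.64

Proportions for morphospecies I (n=84): 16/84=0.1905, 1/84=0.0119, 1/84=0.0119, 35/84=0.4167, 14/84=0.1667, 1/84=0.0119, 16/84=0.1905
Σpᵢ² = 0.1905² + 0.0119² + 0.0119² + 0.4167² + 0.1667² + 0.0119² + 0.1905² = 0.036290 + 0.000142 + 0.000142 + 0.173639 + 0.027789 + 0.000142 + 0.036290 = 0.274434
B = 1 / 0.274434 = 3.6439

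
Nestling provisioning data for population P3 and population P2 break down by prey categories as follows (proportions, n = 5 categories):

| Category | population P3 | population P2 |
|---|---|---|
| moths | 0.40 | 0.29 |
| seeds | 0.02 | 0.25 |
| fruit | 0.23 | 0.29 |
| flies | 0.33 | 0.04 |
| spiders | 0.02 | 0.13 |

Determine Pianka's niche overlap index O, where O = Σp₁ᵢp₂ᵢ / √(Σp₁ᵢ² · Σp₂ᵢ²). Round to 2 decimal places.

0.72

Σ p₁ᵢp₂ᵢ = 0.1160 + 0.0050 + 0.0667 + 0.0132 + 0.0026 = 0.2035
Σp_1ᵢ² = 0.40² + 0.02² + 0.23² + 0.33² + 0.02² = 0.1600 + 0.0004 + 0.0529 + 0.1089 + 0.0004 = 0.3226
Σp_2ᵢ² = 0.29² + 0.25² + 0.29² + 0.04² + 0.13² = 0.0841 + 0.0625 + 0.0841 + 0.0016 + 0.0169 = 0.2492
O = 0.2035 / √(0.3226 × 0.2492) = 0.2035 / 0.28353 = 0.7177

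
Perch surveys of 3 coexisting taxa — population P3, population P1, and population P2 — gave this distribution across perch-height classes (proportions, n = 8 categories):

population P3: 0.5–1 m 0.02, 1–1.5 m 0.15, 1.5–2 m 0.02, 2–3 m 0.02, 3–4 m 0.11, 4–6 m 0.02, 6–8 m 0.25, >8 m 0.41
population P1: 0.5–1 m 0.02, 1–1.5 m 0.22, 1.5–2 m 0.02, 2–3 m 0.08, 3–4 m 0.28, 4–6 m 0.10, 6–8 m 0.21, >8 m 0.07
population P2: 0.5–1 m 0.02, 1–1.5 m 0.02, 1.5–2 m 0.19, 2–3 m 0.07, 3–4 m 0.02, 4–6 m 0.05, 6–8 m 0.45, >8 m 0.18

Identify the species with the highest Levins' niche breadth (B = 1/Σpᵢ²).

population P1

Σp_P3ᵢ² = 0.02² + 0.15² + 0.02² + 0.02² + 0.11² + 0.02² + 0.25² + 0.41² = 0.0004 + 0.0225 + 0.0004 + 0.0004 + 0.0121 + 0.0004 + 0.0625 + 0.1681 = 0.2668
B_P3 = 1 / 0.2668 = 3.7481
Σp_P1ᵢ² = 0.02² + 0.22² + 0.02² + 0.08² + 0.28² + 0.10² + 0.21² + 0.07² = 0.0004 + 0.0484 + 0.0004 + 0.0064 + 0.0784 + 0.0100 + 0.0441 + 0.0049 = 0.1930
B_P1 = 1 / 0.1930 = 5.1813
Σp_P2ᵢ² = 0.02² + 0.02² + 0.19² + 0.07² + 0.02² + 0.05² + 0.45² + 0.18² = 0.0004 + 0.0004 + 0.0361 + 0.0049 + 0.0004 + 0.0025 + 0.2025 + 0.0324 = 0.2796
B_P2 = 1 / 0.2796 = 3.5765
Highest B → broadest niche (most generalist): population P1 (B = 5.18).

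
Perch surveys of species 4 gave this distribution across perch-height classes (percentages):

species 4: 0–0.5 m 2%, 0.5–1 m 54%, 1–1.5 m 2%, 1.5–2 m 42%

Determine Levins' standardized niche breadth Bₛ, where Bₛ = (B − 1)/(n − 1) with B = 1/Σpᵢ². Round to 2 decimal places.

0.38

Convert percentages to proportions (divide by 100).
Σpᵢ² = 0.02² + 0.54² + 0.02² + 0.42² = 0.0004 + 0.2916 + 0.0004 + 0.1764 = 0.4688
B = 1 / 0.4688 = 2.1331
Bₛ = (B − 1)/(n − 1) = (2.1331 − 1)/(4 − 1) = 1.1331/3 = 0.3777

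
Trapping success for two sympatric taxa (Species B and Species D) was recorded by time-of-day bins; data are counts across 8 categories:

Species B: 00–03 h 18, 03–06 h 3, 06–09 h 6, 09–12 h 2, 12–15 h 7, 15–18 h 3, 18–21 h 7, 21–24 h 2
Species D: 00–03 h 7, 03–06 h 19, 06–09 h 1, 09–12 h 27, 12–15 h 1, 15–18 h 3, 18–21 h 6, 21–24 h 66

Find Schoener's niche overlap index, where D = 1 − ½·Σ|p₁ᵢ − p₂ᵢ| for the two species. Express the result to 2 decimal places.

Proportions for Species B (n=48): 18/48=0.3750, 3/48=0.0625, 6/48=0.1250, 2/48=0.0417, 7/48=0.1458, 3/48=0.0625, 7/48=0.1458, 2/48=0.0417
Proportions for Species D (n=130): 7/130=0.0538, 19/130=0.1462, 1/130=0.0077, 27/130=0.2077, 1/130=0.0077, 3/130=0.0231, 6/130=0.0462, 66/130=0.5077
Σ|p₁ᵢ − p₂ᵢ| = 0.3212 + 0.0837 + 0.1173 + 0.1660 + 0.1381 + 0.0394 + 0.0996 + 0.4660 = 1.4313
D = 1 − ½ × 1.4313 = 1 − 0.71565 = 0.28435

0.28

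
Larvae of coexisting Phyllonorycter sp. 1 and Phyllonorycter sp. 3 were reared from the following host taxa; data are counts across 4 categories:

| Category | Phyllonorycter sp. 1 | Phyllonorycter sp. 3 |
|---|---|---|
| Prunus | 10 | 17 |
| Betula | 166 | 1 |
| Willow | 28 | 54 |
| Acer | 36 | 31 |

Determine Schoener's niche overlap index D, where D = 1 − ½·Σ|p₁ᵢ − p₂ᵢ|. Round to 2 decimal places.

Proportions for Phyllonorycter sp. 1 (n=240): 10/240=0.0417, 166/240=0.6917, 28/240=0.1167, 36/240=0.1500
Proportions for Phyllonorycter sp. 3 (n=103): 17/103=0.1650, 1/103=0.0097, 54/103=0.5243, 31/103=0.3010
Σ|p₁ᵢ − p₂ᵢ| = 0.1233 + 0.6820 + 0.4076 + 0.1510 = 1.3639
D = 1 − ½ × 1.3639 = 1 − 0.68195 = 0.31805

0.32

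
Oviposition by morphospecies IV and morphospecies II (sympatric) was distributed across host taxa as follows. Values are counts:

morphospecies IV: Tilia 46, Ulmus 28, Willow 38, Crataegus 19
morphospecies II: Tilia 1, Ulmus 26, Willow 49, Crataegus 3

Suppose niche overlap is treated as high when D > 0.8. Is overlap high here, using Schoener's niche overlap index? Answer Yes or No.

No

Proportions for morphospecies IV (n=131): 46/131=0.3511, 28/131=0.2137, 38/131=0.2901, 19/131=0.1450
Proportions for morphospecies II (n=79): 1/79=0.0127, 26/79=0.3291, 49/79=0.6203, 3/79=0.0380
Σ|p₁ᵢ − p₂ᵢ| = 0.3384 + 0.1154 + 0.3302 + 0.1070 = 0.8910
D = 1 − ½ × 0.8910 = 1 − 0.44550 = 0.55450
D = 0.55450 < 0.8 → No.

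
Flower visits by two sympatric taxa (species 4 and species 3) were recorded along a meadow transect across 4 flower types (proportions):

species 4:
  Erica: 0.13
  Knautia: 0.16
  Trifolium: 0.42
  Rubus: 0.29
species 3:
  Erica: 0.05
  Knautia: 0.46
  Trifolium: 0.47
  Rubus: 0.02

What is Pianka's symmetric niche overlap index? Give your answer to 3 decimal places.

0.780

Σ p₁ᵢp₂ᵢ = 0.0065 + 0.0736 + 0.1974 + 0.0058 = 0.2833
Σp_1ᵢ² = 0.13² + 0.16² + 0.42² + 0.29² = 0.0169 + 0.0256 + 0.1764 + 0.0841 = 0.3030
Σp_2ᵢ² = 0.05² + 0.46² + 0.47² + 0.02² = 0.0025 + 0.2116 + 0.2209 + 0.0004 = 0.4354
O = 0.2833 / √(0.3030 × 0.4354) = 0.2833 / 0.363216 = 0.77998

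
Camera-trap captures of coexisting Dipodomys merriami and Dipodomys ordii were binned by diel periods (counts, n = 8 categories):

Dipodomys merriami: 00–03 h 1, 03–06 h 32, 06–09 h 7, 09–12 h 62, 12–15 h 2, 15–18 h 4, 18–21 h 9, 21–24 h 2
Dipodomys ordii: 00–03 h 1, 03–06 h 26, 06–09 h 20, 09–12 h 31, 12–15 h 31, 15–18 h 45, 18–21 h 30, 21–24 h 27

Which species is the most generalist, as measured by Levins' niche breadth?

Proportions for Dipodomys merriami (n=119): 1/119=0.0084, 32/119=0.2689, 7/119=0.0588, 62/119=0.5210, 2/119=0.0168, 4/119=0.0336, 9/119=0.0756, 2/119=0.0168
Proportions for Dipodomys ordii (n=211): 1/211=0.0047, 26/211=0.1232, 20/211=0.0948, 31/211=0.1469, 31/211=0.1469, 45/211=0.2133, 30/211=0.1422, 27/211=0.1280
Σp_merrᵢ² = 0.0084² + 0.2689² + 0.0588² + 0.5210² + 0.0168² + 0.0336² + 0.0756² + 0.0168² = 0.000071 + 0.072307 + 0.003457 + 0.271441 + 0.000282 + 0.001129 + 0.005715 + 0.000282 = 0.354684
B_merr = 1 / 0.354684 = 2.8194
Σp_ordiᵢ² = 0.0047² + 0.1232² + 0.0948² + 0.1469² + 0.1469² + 0.2133² + 0.1422² + 0.1280² = 0.000022 + 0.015178 + 0.008987 + 0.021580 + 0.021580 + 0.045497 + 0.020221 + 0.016384 = 0.149449
B_ordi = 1 / 0.149449 = 6.6912
Highest B → broadest niche (most generalist): Dipodomys ordii (B = 6.69).

Dipodomys ordii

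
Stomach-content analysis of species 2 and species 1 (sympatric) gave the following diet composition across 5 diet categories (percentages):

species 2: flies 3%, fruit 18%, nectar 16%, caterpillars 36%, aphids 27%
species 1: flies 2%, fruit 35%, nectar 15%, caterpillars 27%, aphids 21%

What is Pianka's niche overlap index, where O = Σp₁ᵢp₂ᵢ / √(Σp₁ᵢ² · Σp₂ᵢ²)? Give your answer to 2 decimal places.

Convert percentages to proportions (divide by 100).
Σ p₁ᵢp₂ᵢ = 0.0006 + 0.0630 + 0.0240 + 0.0972 + 0.0567 = 0.2415
Σp_1ᵢ² = 0.03² + 0.18² + 0.16² + 0.36² + 0.27² = 0.0009 + 0.0324 + 0.0256 + 0.1296 + 0.0729 = 0.2614
Σp_2ᵢ² = 0.02² + 0.35² + 0.15² + 0.27² + 0.21² = 0.0004 + 0.1225 + 0.0225 + 0.0729 + 0.0441 = 0.2624
O = 0.2415 / √(0.2614 × 0.2624) = 0.2415 / 0.26190 = 0.9221

0.92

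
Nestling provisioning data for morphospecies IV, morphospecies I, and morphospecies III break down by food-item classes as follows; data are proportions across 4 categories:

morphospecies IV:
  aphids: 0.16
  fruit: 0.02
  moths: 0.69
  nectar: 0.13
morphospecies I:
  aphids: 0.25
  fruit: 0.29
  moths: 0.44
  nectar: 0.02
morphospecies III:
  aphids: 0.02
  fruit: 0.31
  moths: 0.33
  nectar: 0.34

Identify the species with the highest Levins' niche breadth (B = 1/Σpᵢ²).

Σp_IVᵢ² = 0.16² + 0.02² + 0.69² + 0.13² = 0.0256 + 0.0004 + 0.4761 + 0.0169 = 0.5190
B_IV = 1 / 0.5190 = 1.9268
Σp_Iᵢ² = 0.25² + 0.29² + 0.44² + 0.02² = 0.0625 + 0.0841 + 0.1936 + 0.0004 = 0.3406
B_I = 1 / 0.3406 = 2.9360
Σp_IIIᵢ² = 0.02² + 0.31² + 0.33² + 0.34² = 0.0004 + 0.0961 + 0.1089 + 0.1156 = 0.3210
B_III = 1 / 0.3210 = 3.1153
Highest B → broadest niche (most generalist): morphospecies III (B = 3.12).

morphospecies III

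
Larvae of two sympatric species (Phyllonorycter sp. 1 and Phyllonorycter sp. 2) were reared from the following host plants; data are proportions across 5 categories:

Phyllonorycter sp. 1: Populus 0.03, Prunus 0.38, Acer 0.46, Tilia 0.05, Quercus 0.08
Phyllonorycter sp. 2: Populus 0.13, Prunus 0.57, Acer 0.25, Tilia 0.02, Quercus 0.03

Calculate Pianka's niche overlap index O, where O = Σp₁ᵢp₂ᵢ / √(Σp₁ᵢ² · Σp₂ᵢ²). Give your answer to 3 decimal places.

Σ p₁ᵢp₂ᵢ = 0.0039 + 0.2166 + 0.1150 + 0.0010 + 0.0024 = 0.3389
Σp_1ᵢ² = 0.03² + 0.38² + 0.46² + 0.05² + 0.08² = 0.0009 + 0.1444 + 0.2116 + 0.0025 + 0.0064 = 0.3658
Σp_2ᵢ² = 0.13² + 0.57² + 0.25² + 0.02² + 0.03² = 0.0169 + 0.3249 + 0.0625 + 0.0004 + 0.0009 = 0.4056
O = 0.3389 / √(0.3658 × 0.4056) = 0.3389 / 0.385186 = 0.87983

0.880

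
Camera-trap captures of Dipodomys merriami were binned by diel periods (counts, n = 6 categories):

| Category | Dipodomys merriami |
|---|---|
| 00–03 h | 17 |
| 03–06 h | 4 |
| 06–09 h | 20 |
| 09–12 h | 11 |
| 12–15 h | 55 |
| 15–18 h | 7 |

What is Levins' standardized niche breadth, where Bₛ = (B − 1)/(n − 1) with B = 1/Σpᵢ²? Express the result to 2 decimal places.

0.47

Proportions for Dipodomys merriami (n=114): 17/114=0.1491, 4/114=0.0351, 20/114=0.1754, 11/114=0.0965, 55/114=0.4825, 7/114=0.0614
Σpᵢ² = 0.1491² + 0.0351² + 0.1754² + 0.0965² + 0.4825² + 0.0614² = 0.022231 + 0.001232 + 0.030765 + 0.009312 + 0.232806 + 0.003770 = 0.300116
B = 1 / 0.300116 = 3.3320
Bₛ = (B − 1)/(n − 1) = (3.3320 − 1)/(6 − 1) = 2.3320/5 = 0.4664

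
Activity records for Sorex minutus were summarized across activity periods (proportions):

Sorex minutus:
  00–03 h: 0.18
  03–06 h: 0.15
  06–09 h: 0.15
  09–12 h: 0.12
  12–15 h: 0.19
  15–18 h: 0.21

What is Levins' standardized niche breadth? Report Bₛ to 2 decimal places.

Σpᵢ² = 0.18² + 0.15² + 0.15² + 0.12² + 0.19² + 0.21² = 0.0324 + 0.0225 + 0.0225 + 0.0144 + 0.0361 + 0.0441 = 0.1720
B = 1 / 0.1720 = 5.8140
Bₛ = (B − 1)/(n − 1) = (5.8140 − 1)/(6 − 1) = 4.8140/5 = 0.9628

0.96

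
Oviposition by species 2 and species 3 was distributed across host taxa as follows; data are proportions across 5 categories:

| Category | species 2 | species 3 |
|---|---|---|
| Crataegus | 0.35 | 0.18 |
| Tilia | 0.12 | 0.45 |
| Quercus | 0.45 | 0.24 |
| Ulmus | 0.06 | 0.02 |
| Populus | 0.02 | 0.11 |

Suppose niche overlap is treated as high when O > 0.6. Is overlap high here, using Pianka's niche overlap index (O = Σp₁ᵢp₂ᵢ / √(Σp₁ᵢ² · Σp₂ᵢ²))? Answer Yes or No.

Σ p₁ᵢp₂ᵢ = 0.0630 + 0.0540 + 0.1080 + 0.0012 + 0.0022 = 0.2284
Σp_1ᵢ² = 0.35² + 0.12² + 0.45² + 0.06² + 0.02² = 0.1225 + 0.0144 + 0.2025 + 0.0036 + 0.0004 = 0.3434
Σp_2ᵢ² = 0.18² + 0.45² + 0.24² + 0.02² + 0.11² = 0.0324 + 0.2025 + 0.0576 + 0.0004 + 0.0121 = 0.3050
O = 0.2284 / √(0.3434 × 0.3050) = 0.2284 / 0.32363 = 0.7057
O = 0.7057 > 0.6 → Yes.

Yes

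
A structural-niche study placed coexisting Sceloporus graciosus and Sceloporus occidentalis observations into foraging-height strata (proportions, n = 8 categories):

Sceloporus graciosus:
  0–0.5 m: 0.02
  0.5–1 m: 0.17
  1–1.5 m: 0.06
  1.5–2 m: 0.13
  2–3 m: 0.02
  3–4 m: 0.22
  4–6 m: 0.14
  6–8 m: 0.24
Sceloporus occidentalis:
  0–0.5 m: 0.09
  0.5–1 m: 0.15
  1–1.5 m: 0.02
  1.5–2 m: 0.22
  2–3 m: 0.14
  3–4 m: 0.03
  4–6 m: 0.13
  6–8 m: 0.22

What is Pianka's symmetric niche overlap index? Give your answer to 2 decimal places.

Σ p₁ᵢp₂ᵢ = 0.0018 + 0.0255 + 0.0012 + 0.0286 + 0.0028 + 0.0066 + 0.0182 + 0.0528 = 0.1375
Σp_1ᵢ² = 0.02² + 0.17² + 0.06² + 0.13² + 0.02² + 0.22² + 0.14² + 0.24² = 0.0004 + 0.0289 + 0.0036 + 0.0169 + 0.0004 + 0.0484 + 0.0196 + 0.0576 = 0.1758
Σp_2ᵢ² = 0.09² + 0.15² + 0.02² + 0.22² + 0.14² + 0.03² + 0.13² + 0.22² = 0.0081 + 0.0225 + 0.0004 + 0.0484 + 0.0196 + 0.0009 + 0.0169 + 0.0484 = 0.1652
O = 0.1375 / √(0.1758 × 0.1652) = 0.1375 / 0.17042 = 0.8068

0.81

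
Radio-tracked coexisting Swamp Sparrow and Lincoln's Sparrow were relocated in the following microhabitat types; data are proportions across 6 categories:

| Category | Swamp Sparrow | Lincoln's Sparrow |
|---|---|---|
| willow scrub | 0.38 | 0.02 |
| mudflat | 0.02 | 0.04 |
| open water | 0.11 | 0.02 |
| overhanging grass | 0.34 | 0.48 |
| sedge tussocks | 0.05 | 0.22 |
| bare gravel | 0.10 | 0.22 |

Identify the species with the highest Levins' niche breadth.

Swamp Sparrow

Σp_Swamᵢ² = 0.38² + 0.02² + 0.11² + 0.34² + 0.05² + 0.10² = 0.1444 + 0.0004 + 0.0121 + 0.1156 + 0.0025 + 0.0100 = 0.2850
B_Swam = 1 / 0.2850 = 3.5088
Σp_Lincᵢ² = 0.02² + 0.04² + 0.02² + 0.48² + 0.22² + 0.22² = 0.0004 + 0.0016 + 0.0004 + 0.2304 + 0.0484 + 0.0484 = 0.3296
B_Linc = 1 / 0.3296 = 3.0340
Highest B → broadest niche (most generalist): Swamp Sparrow (B = 3.51).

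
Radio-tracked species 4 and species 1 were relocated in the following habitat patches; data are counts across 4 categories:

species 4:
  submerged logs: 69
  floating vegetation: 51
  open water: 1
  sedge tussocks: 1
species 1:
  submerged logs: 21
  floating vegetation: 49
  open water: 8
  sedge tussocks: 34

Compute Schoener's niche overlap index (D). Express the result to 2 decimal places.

0.62

Proportions for species 4 (n=122): 69/122=0.5656, 51/122=0.4180, 1/122=0.0082, 1/122=0.0082
Proportions for species 1 (n=112): 21/112=0.1875, 49/112=0.4375, 8/112=0.0714, 34/112=0.3036
Σ|p₁ᵢ − p₂ᵢ| = 0.3781 + 0.0195 + 0.0632 + 0.2954 = 0.7562
D = 1 − ½ × 0.7562 = 1 − 0.37810 = 0.62190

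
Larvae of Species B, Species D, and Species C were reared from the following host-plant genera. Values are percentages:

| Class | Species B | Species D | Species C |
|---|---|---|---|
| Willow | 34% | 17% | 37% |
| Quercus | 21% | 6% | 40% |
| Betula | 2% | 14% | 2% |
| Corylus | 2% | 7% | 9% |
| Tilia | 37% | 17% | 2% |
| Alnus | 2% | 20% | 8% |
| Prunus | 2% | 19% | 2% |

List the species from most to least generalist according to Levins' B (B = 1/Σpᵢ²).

Convert percentages to proportions (divide by 100).
Σp_Bᵢ² = 0.34² + 0.21² + 0.02² + 0.02² + 0.37² + 0.02² + 0.02² = 0.1156 + 0.0441 + 0.0004 + 0.0004 + 0.1369 + 0.0004 + 0.0004 = 0.2982
B_B = 1 / 0.2982 = 3.3535
Σp_Dᵢ² = 0.17² + 0.06² + 0.14² + 0.07² + 0.17² + 0.20² + 0.19² = 0.0289 + 0.0036 + 0.0196 + 0.0049 + 0.0289 + 0.0400 + 0.0361 = 0.1620
B_D = 1 / 0.1620 = 6.1728
Σp_Cᵢ² = 0.37² + 0.40² + 0.02² + 0.09² + 0.02² + 0.08² + 0.02² = 0.1369 + 0.1600 + 0.0004 + 0.0081 + 0.0004 + 0.0064 + 0.0004 = 0.3126
B_C = 1 / 0.3126 = 3.1990
Ranking by B (broadest → narrowest): Species D (6.17) > Species B (3.35) > Species C (3.20)

Species D > Species B > Species C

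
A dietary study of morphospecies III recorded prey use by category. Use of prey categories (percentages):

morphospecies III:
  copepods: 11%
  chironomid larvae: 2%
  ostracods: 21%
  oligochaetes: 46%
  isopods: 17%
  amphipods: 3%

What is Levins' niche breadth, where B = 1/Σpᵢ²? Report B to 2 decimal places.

Convert percentages to proportions (divide by 100).
Σpᵢ² = 0.11² + 0.02² + 0.21² + 0.46² + 0.17² + 0.03² = 0.0121 + 0.0004 + 0.0441 + 0.2116 + 0.0289 + 0.0009 = 0.2980
B = 1 / 0.2980 = 3.3557

3.36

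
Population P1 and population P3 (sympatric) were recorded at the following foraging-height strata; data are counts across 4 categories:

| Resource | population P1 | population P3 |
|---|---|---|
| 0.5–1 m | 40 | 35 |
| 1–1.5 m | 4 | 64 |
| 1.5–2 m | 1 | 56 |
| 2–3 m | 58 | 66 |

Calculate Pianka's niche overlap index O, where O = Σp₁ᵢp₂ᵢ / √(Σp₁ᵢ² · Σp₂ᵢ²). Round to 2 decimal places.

0.69

Proportions for population P1 (n=103): 40/103=0.3883, 4/103=0.0388, 1/103=0.0097, 58/103=0.5631
Proportions for population P3 (n=221): 35/221=0.1584, 64/221=0.2896, 56/221=0.2534, 66/221=0.2986
Σ p₁ᵢp₂ᵢ = 0.061507 + 0.011236 + 0.002458 + 0.168142 = 0.243343
Σp_1ᵢ² = 0.3883² + 0.0388² + 0.0097² + 0.5631² = 0.150777 + 0.001505 + 0.000094 + 0.317082 = 0.469458
Σp_2ᵢ² = 0.1584² + 0.2896² + 0.2534² + 0.2986² = 0.025091 + 0.083868 + 0.064212 + 0.089162 = 0.262333
O = 0.243343 / √(0.469458 × 0.262333) = 0.243343 / 0.3509335 = 0.6934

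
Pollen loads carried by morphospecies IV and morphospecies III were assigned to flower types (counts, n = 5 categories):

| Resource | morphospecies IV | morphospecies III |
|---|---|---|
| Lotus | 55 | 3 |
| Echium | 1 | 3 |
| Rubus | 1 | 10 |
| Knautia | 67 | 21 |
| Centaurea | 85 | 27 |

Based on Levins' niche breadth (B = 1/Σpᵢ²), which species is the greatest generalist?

Proportions for morphospecies IV (n=209): 55/209=0.2632, 1/209=0.0048, 1/209=0.0048, 67/209=0.3206, 85/209=0.4067
Proportions for morphospecies III (n=64): 3/64=0.0469, 3/64=0.0469, 10/64=0.1563, 21/64=0.3281, 27/64=0.4219
Σp_IVᵢ² = 0.2632² + 0.0048² + 0.0048² + 0.3206² + 0.4067² = 0.069274 + 0.000023 + 0.000023 + 0.102784 + 0.165405 = 0.337509
B_IV = 1 / 0.337509 = 2.9629
Σp_IIIᵢ² = 0.0469² + 0.0469² + 0.1563² + 0.3281² + 0.4219² = 0.002200 + 0.002200 + 0.024430 + 0.107650 + 0.178000 = 0.314480
B_III = 1 / 0.314480 = 3.1799
Highest B → broadest niche (most generalist): morphospecies III (B = 3.18).

morphospecies III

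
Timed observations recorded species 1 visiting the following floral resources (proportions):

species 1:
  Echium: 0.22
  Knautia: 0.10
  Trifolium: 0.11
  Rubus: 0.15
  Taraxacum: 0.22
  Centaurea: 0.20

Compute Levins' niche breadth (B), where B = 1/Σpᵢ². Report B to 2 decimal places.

5.51

Σpᵢ² = 0.22² + 0.10² + 0.11² + 0.15² + 0.22² + 0.20² = 0.0484 + 0.0100 + 0.0121 + 0.0225 + 0.0484 + 0.0400 = 0.1814
B = 1 / 0.1814 = 5.5127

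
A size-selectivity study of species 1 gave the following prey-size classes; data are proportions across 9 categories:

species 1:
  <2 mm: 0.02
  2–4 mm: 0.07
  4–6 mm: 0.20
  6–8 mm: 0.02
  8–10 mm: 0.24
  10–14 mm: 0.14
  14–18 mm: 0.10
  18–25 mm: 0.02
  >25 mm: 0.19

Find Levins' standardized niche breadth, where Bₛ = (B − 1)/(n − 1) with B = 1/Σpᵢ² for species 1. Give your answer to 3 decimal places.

0.613

Σpᵢ² = 0.02² + 0.07² + 0.20² + 0.02² + 0.24² + 0.14² + 0.10² + 0.02² + 0.19² = 0.0004 + 0.0049 + 0.0400 + 0.0004 + 0.0576 + 0.0196 + 0.0100 + 0.0004 + 0.0361 = 0.1694
B = 1 / 0.1694 = 5.90319
Bₛ = (B − 1)/(n − 1) = (5.90319 − 1)/(9 − 1) = 4.90319/8 = 0.61290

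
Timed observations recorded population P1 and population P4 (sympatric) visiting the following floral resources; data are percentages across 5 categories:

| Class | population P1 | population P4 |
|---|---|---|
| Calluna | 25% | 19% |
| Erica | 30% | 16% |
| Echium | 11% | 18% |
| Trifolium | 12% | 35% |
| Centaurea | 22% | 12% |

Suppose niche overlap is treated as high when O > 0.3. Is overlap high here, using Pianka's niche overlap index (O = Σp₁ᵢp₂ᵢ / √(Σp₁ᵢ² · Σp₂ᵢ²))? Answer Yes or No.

Convert percentages to proportions (divide by 100).
Σ p₁ᵢp₂ᵢ = 0.0475 + 0.0480 + 0.0198 + 0.0420 + 0.0264 = 0.1837
Σp_1ᵢ² = 0.25² + 0.30² + 0.11² + 0.12² + 0.22² = 0.0625 + 0.0900 + 0.0121 + 0.0144 + 0.0484 = 0.2274
Σp_2ᵢ² = 0.19² + 0.16² + 0.18² + 0.35² + 0.12² = 0.0361 + 0.0256 + 0.0324 + 0.1225 + 0.0144 = 0.2310
O = 0.1837 / √(0.2274 × 0.2310) = 0.1837 / 0.22919 = 0.8015
O = 0.8015 > 0.3 → Yes.

Yes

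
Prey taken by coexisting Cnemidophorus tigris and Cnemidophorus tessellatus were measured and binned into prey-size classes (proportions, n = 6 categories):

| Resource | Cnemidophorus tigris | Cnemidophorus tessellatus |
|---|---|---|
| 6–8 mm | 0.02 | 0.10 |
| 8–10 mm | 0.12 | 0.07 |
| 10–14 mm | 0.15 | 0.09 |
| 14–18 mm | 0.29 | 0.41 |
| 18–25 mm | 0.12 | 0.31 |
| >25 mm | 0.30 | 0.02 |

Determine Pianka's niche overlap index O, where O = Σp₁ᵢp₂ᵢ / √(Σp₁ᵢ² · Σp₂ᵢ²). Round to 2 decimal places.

Σ p₁ᵢp₂ᵢ = 0.0020 + 0.0084 + 0.0135 + 0.1189 + 0.0372 + 0.0060 = 0.1860
Σp_1ᵢ² = 0.02² + 0.12² + 0.15² + 0.29² + 0.12² + 0.30² = 0.0004 + 0.0144 + 0.0225 + 0.0841 + 0.0144 + 0.0900 = 0.2258
Σp_2ᵢ² = 0.10² + 0.07² + 0.09² + 0.41² + 0.31² + 0.02² = 0.0100 + 0.0049 + 0.0081 + 0.1681 + 0.0961 + 0.0004 = 0.2876
O = 0.1860 / √(0.2258 × 0.2876) = 0.1860 / 0.25483 = 0.7299

0.73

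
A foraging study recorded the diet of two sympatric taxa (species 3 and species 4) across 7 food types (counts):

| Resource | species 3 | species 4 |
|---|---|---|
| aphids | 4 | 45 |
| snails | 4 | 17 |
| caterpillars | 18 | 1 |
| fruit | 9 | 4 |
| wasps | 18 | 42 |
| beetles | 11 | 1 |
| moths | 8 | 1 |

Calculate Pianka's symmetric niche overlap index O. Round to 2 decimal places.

Proportions for species 3 (n=72): 4/72=0.0556, 4/72=0.0556, 18/72=0.2500, 9/72=0.1250, 18/72=0.2500, 11/72=0.1528, 8/72=0.1111
Proportions for species 4 (n=111): 45/111=0.4054, 17/111=0.1532, 1/111=0.0090, 4/111=0.0360, 42/111=0.3784, 1/111=0.0090, 1/111=0.0090
Σ p₁ᵢp₂ᵢ = 0.022540 + 0.008518 + 0.002250 + 0.004500 + 0.094600 + 0.001375 + 0.001000 = 0.134783
Σp_1ᵢ² = 0.0556² + 0.0556² + 0.2500² + 0.1250² + 0.2500² + 0.1528² + 0.1111² = 0.003091 + 0.003091 + 0.062500 + 0.015625 + 0.062500 + 0.023348 + 0.012343 = 0.182498
Σp_2ᵢ² = 0.4054² + 0.1532² + 0.0090² + 0.0360² + 0.3784² + 0.0090² + 0.0090² = 0.164349 + 0.023470 + 0.000081 + 0.001296 + 0.143187 + 0.000081 + 0.000081 = 0.332545
O = 0.134783 / √(0.182498 × 0.332545) = 0.134783 / 0.2463510 = 0.5471

0.55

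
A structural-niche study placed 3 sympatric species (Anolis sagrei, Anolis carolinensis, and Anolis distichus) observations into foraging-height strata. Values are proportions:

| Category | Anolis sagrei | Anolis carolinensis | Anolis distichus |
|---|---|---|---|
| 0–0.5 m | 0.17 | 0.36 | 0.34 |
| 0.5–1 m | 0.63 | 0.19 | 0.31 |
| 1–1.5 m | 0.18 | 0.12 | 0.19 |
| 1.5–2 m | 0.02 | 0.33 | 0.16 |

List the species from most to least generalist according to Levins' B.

Σp_sagrᵢ² = 0.17² + 0.63² + 0.18² + 0.02² = 0.0289 + 0.3969 + 0.0324 + 0.0004 = 0.4586
B_sagr = 1 / 0.4586 = 2.1805
Σp_caroᵢ² = 0.36² + 0.19² + 0.12² + 0.33² = 0.1296 + 0.0361 + 0.0144 + 0.1089 = 0.2890
B_caro = 1 / 0.2890 = 3.4602
Σp_distᵢ² = 0.34² + 0.31² + 0.19² + 0.16² = 0.1156 + 0.0961 + 0.0361 + 0.0256 = 0.2734
B_dist = 1 / 0.2734 = 3.6576
Ranking by B (broadest → narrowest): Anolis distichus (3.66) > Anolis carolinensis (3.46) > Anolis sagrei (2.18)

Anolis distichus > Anolis carolinensis > Anolis sagrei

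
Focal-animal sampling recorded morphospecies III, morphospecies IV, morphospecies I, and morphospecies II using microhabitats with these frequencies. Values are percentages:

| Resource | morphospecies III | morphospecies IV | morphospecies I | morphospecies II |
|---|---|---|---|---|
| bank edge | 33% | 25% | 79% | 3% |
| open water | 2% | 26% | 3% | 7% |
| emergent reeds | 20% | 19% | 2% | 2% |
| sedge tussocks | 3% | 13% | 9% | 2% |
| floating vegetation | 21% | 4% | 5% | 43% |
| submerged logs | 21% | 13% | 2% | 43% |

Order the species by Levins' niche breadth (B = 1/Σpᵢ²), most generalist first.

morphospecies IV > morphospecies III > morphospecies II > morphospecies I

Convert percentages to proportions (divide by 100).
Σp_IIIᵢ² = 0.33² + 0.02² + 0.20² + 0.03² + 0.21² + 0.21² = 0.1089 + 0.0004 + 0.0400 + 0.0009 + 0.0441 + 0.0441 = 0.2384
B_III = 1 / 0.2384 = 4.1946
Σp_IVᵢ² = 0.25² + 0.26² + 0.19² + 0.13² + 0.04² + 0.13² = 0.0625 + 0.0676 + 0.0361 + 0.0169 + 0.0016 + 0.0169 = 0.2016
B_IV = 1 / 0.2016 = 4.9603
Σp_Iᵢ² = 0.79² + 0.03² + 0.02² + 0.09² + 0.05² + 0.02² = 0.6241 + 0.0009 + 0.0004 + 0.0081 + 0.0025 + 0.0004 = 0.6364
B_I = 1 / 0.6364 = 1.5713
Σp_IIᵢ² = 0.03² + 0.07² + 0.02² + 0.02² + 0.43² + 0.43² = 0.0009 + 0.0049 + 0.0004 + 0.0004 + 0.1849 + 0.1849 = 0.3764
B_II = 1 / 0.3764 = 2.6567
Ranking by B (broadest → narrowest): morphospecies IV (4.96) > morphospecies III (4.19) > morphospecies II (2.66) > morphospecies I (1.57)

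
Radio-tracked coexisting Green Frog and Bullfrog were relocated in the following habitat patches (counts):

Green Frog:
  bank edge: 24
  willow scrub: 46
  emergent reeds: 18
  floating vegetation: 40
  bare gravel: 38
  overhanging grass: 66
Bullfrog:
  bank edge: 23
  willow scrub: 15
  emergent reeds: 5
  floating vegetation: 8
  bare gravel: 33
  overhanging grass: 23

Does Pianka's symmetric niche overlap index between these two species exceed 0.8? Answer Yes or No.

Yes

Proportions for Green Frog (n=232): 24/232=0.1034, 46/232=0.1983, 18/232=0.0776, 40/232=0.1724, 38/232=0.1638, 66/232=0.2845
Proportions for Bullfrog (n=107): 23/107=0.2150, 15/107=0.1402, 5/107=0.0467, 8/107=0.0748, 33/107=0.3084, 23/107=0.2150
Σ p₁ᵢp₂ᵢ = 0.022231 + 0.027802 + 0.003624 + 0.012896 + 0.050516 + 0.061168 = 0.178237
Σp_1ᵢ² = 0.1034² + 0.1983² + 0.0776² + 0.1724² + 0.1638² + 0.2845² = 0.010692 + 0.039323 + 0.006022 + 0.029722 + 0.026830 + 0.080940 = 0.193529
Σp_2ᵢ² = 0.2150² + 0.1402² + 0.0467² + 0.0748² + 0.3084² + 0.2150² = 0.046225 + 0.019656 + 0.002181 + 0.005595 + 0.095111 + 0.046225 = 0.214993
O = 0.178237 / √(0.193529 × 0.214993) = 0.178237 / 0.2039789 = 0.8738
O = 0.8738 > 0.8 → Yes.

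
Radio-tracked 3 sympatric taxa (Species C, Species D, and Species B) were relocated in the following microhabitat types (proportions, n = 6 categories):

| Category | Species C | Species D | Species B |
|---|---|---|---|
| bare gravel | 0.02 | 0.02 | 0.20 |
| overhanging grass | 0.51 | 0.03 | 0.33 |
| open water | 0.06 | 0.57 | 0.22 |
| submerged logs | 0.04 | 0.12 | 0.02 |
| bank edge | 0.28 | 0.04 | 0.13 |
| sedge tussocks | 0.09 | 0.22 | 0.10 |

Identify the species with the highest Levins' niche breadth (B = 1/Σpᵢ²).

Σp_Cᵢ² = 0.02² + 0.51² + 0.06² + 0.04² + 0.28² + 0.09² = 0.0004 + 0.2601 + 0.0036 + 0.0016 + 0.0784 + 0.0081 = 0.3522
B_C = 1 / 0.3522 = 2.8393
Σp_Dᵢ² = 0.02² + 0.03² + 0.57² + 0.12² + 0.04² + 0.22² = 0.0004 + 0.0009 + 0.3249 + 0.0144 + 0.0016 + 0.0484 = 0.3906
B_D = 1 / 0.3906 = 2.5602
Σp_Bᵢ² = 0.20² + 0.33² + 0.22² + 0.02² + 0.13² + 0.10² = 0.0400 + 0.1089 + 0.0484 + 0.0004 + 0.0169 + 0.0100 = 0.2246
B_B = 1 / 0.2246 = 4.4524
Highest B → broadest niche (most generalist): Species B (B = 4.45).

Species B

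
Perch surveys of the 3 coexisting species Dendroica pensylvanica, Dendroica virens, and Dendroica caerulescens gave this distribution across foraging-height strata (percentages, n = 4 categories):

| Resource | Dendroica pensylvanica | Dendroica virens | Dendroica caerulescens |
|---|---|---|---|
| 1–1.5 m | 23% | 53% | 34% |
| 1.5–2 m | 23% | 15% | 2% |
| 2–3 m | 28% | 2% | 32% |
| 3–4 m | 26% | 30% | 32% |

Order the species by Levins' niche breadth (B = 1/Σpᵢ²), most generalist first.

Dendroica pensylvanica > Dendroica caerulescens > Dendroica virens

Convert percentages to proportions (divide by 100).
Σp_pensᵢ² = 0.23² + 0.23² + 0.28² + 0.26² = 0.0529 + 0.0529 + 0.0784 + 0.0676 = 0.2518
B_pens = 1 / 0.2518 = 3.9714
Σp_vireᵢ² = 0.53² + 0.15² + 0.02² + 0.30² = 0.2809 + 0.0225 + 0.0004 + 0.0900 = 0.3938
B_vire = 1 / 0.3938 = 2.5394
Σp_caerᵢ² = 0.34² + 0.02² + 0.32² + 0.32² = 0.1156 + 0.0004 + 0.1024 + 0.1024 = 0.3208
B_caer = 1 / 0.3208 = 3.1172
Ranking by B (broadest → narrowest): Dendroica pensylvanica (3.97) > Dendroica caerulescens (3.12) > Dendroica virens (2.54)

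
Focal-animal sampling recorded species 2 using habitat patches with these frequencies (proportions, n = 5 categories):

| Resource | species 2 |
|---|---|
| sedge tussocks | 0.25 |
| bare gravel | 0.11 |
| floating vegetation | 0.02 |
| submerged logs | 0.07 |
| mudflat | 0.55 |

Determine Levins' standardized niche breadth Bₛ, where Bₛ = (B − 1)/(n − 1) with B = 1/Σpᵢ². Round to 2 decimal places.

0.40

Σpᵢ² = 0.25² + 0.11² + 0.02² + 0.07² + 0.55² = 0.0625 + 0.0121 + 0.0004 + 0.0049 + 0.3025 = 0.3824
B = 1 / 0.3824 = 2.6151
Bₛ = (B − 1)/(n − 1) = (2.6151 − 1)/(5 − 1) = 1.6151/4 = 0.4038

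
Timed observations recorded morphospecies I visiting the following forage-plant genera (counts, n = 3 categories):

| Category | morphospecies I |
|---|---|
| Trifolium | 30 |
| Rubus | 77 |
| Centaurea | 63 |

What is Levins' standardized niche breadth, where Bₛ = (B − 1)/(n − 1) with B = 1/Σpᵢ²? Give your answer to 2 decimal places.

0.84

Proportions for morphospecies I (n=170): 30/170=0.1765, 77/170=0.4529, 63/170=0.3706
Σpᵢ² = 0.1765² + 0.4529² + 0.3706² = 0.031152 + 0.205118 + 0.137344 = 0.373614
B = 1 / 0.373614 = 2.6766
Bₛ = (B − 1)/(n − 1) = (2.6766 − 1)/(3 − 1) = 1.6766/2 = 0.8383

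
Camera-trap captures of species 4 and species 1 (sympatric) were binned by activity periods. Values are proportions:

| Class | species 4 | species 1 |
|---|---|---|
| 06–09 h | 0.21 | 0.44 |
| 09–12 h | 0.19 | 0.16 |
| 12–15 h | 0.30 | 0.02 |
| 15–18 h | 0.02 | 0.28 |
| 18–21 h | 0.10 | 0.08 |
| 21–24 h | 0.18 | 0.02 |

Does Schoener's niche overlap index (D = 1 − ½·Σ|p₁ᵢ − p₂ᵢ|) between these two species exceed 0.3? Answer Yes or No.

Σ|p₁ᵢ − p₂ᵢ| = 0.23 + 0.03 + 0.28 + 0.26 + 0.02 + 0.16 = 0.98
D = 1 − ½ × 0.98 = 1 − 0.490 = 0.5100
D = 0.5100 > 0.3 → Yes.

Yes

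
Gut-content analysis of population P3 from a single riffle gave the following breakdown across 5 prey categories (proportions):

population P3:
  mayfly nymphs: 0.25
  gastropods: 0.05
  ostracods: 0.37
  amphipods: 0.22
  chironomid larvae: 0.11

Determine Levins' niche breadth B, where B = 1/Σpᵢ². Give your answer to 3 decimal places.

Σpᵢ² = 0.25² + 0.05² + 0.37² + 0.22² + 0.11² = 0.0625 + 0.0025 + 0.1369 + 0.0484 + 0.0121 = 0.2624
B = 1 / 0.2624 = 3.81098

3.811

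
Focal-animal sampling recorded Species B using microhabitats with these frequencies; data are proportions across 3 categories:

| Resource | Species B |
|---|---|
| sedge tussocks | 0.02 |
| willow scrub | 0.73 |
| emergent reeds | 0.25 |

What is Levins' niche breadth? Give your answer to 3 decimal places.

1.678

Σpᵢ² = 0.02² + 0.73² + 0.25² = 0.0004 + 0.5329 + 0.0625 = 0.5958
B = 1 / 0.5958 = 1.67842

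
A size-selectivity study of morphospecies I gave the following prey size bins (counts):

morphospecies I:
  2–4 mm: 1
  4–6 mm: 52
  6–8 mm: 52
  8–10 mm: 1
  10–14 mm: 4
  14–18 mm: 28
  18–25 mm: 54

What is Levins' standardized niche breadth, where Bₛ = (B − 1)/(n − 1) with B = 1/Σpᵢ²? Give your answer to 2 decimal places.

0.51

Proportions for morphospecies I (n=192): 1/192=0.0052, 52/192=0.2708, 52/192=0.2708, 1/192=0.0052, 4/192=0.0208, 28/192=0.1458, 54/192=0.2813
Σpᵢ² = 0.0052² + 0.2708² + 0.2708² + 0.0052² + 0.0208² + 0.1458² + 0.2813² = 0.000027 + 0.073333 + 0.073333 + 0.000027 + 0.000433 + 0.021258 + 0.079130 = 0.247541
B = 1 / 0.247541 = 4.0397
Bₛ = (B − 1)/(n − 1) = (4.0397 − 1)/(7 − 1) = 3.0397/6 = 0.5066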